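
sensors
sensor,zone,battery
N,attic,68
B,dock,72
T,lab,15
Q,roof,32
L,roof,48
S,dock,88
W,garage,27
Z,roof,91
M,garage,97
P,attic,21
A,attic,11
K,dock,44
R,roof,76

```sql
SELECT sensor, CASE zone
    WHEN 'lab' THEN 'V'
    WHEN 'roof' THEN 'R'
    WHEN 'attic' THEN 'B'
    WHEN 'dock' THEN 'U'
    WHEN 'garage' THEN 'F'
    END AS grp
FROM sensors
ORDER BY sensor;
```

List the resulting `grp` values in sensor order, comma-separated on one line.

B, U, U, R, F, B, B, R, R, U, V, F, R

sensor=A: zone='attic' → B
sensor=B: zone='dock' → U
sensor=K: zone='dock' → U
sensor=L: zone='roof' → R
sensor=M: zone='garage' → F
sensor=N: zone='attic' → B
sensor=P: zone='attic' → B
sensor=Q: zone='roof' → R
sensor=R: zone='roof' → R
sensor=S: zone='dock' → U
sensor=T: zone='lab' → V
sensor=W: zone='garage' → F
sensor=Z: zone='roof' → R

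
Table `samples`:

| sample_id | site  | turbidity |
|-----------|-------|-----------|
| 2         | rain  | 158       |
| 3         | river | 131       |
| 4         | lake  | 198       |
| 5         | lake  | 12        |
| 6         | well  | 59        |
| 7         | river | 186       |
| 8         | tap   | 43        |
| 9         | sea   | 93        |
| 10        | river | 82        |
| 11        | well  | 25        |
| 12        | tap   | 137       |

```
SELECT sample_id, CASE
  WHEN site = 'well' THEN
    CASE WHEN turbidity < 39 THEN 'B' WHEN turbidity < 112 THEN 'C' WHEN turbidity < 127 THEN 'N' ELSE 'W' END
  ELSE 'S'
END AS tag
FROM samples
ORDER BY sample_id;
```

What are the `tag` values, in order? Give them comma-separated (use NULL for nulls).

S, S, S, S, C, S, S, S, S, B, S

sample_id=2: site='rain' → outer ELSE → S
sample_id=3: site='river' → outer ELSE → S
sample_id=4: site='lake' → outer ELSE → S
sample_id=5: site='lake' → outer ELSE → S
sample_id=6: site='well' → inner[turbidity < 112] → C
sample_id=7: site='river' → outer ELSE → S
sample_id=8: site='tap' → outer ELSE → S
sample_id=9: site='sea' → outer ELSE → S
sample_id=10: site='river' → outer ELSE → S
sample_id=11: site='well' → inner[turbidity < 39] → B
sample_id=12: site='tap' → outer ELSE → S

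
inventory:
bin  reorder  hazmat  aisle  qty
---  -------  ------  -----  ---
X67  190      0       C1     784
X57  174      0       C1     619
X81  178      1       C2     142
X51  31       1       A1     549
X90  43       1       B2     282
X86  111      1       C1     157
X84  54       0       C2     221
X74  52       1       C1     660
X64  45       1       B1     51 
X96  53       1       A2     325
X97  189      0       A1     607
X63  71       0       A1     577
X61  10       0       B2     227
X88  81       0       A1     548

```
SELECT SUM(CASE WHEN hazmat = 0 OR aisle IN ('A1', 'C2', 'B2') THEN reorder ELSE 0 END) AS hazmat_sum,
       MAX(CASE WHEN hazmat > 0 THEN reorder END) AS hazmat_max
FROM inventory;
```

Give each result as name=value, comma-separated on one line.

hazmat_sum=1021, hazmat_max=178

[hazmat_sum: hazmat = 0 OR aisle IN ('A1', 'C2', 'B2')]
bin=X67: ✓ → 190
bin=X57: ✓ → 174
bin=X81: ✓ → 178
bin=X51: ✓ → 31
bin=X90: ✓ → 43
bin=X86: ✗
bin=X84: ✓ → 54
bin=X74: ✗
bin=X64: ✗
bin=X96: ✗
bin=X97: ✓ → 189
bin=X63: ✓ → 71
bin=X61: ✓ → 10
bin=X88: ✓ → 81
hazmat_sum = 190 + 174 + 178 + 31 + 43 + 54 + 189 + 71 + 10 + 81 = 1021
—
[hazmat_max: hazmat > 0]
bin=X67: ✗
bin=X57: ✗
bin=X81: ✓ → 178
bin=X51: ✓ → 31
bin=X90: ✓ → 43
bin=X86: ✓ → 111
bin=X84: ✗
bin=X74: ✓ → 52
bin=X64: ✓ → 45
bin=X96: ✓ → 53
bin=X97: ✗
bin=X63: ✗
bin=X61: ✗
bin=X88: ✗
hazmat_max = MAX(178, 31, 43, 111, 52, 45, 53) = 178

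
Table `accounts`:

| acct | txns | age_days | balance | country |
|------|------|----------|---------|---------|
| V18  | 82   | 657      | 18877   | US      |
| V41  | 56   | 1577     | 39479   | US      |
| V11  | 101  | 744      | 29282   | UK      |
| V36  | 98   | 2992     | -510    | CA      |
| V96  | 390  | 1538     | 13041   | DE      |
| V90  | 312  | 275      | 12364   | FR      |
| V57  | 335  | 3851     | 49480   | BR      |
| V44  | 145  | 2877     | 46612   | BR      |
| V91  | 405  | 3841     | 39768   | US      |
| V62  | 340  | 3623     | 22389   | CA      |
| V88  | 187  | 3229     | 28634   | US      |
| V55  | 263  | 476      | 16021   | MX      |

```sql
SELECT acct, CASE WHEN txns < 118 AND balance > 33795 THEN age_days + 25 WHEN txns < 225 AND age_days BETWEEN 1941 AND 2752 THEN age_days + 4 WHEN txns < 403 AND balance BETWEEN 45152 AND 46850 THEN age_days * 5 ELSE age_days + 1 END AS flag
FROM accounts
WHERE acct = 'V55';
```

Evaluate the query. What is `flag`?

acct = V55: txns=263, age_days=476, balance=16021, country=MX.
txns < 118 AND balance > 33795 → false
txns < 225 AND age_days BETWEEN 1941 AND 2752 → false
txns < 403 AND balance BETWEEN 45152 AND 46850 → false
No prior WHEN matched → ELSE → 477

477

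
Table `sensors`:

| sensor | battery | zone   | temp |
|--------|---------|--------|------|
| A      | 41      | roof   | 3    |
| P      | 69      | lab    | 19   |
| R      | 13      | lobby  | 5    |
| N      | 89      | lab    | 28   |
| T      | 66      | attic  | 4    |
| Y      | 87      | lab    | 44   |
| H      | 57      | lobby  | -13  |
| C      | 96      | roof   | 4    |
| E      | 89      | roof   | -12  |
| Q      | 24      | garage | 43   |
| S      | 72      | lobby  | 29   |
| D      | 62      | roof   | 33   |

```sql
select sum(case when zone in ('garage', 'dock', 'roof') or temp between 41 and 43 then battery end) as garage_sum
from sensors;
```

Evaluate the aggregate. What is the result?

sensor=A: ✓ → 41
sensor=P: ✗
sensor=R: ✗
sensor=N: ✗
sensor=T: ✗
sensor=Y: ✗
sensor=H: ✗
sensor=C: ✓ → 96
sensor=E: ✓ → 89
sensor=Q: ✓ → 24
sensor=S: ✗
sensor=D: ✓ → 62
garage_sum = 41 + 96 + 89 + 24 + 62 = 312

312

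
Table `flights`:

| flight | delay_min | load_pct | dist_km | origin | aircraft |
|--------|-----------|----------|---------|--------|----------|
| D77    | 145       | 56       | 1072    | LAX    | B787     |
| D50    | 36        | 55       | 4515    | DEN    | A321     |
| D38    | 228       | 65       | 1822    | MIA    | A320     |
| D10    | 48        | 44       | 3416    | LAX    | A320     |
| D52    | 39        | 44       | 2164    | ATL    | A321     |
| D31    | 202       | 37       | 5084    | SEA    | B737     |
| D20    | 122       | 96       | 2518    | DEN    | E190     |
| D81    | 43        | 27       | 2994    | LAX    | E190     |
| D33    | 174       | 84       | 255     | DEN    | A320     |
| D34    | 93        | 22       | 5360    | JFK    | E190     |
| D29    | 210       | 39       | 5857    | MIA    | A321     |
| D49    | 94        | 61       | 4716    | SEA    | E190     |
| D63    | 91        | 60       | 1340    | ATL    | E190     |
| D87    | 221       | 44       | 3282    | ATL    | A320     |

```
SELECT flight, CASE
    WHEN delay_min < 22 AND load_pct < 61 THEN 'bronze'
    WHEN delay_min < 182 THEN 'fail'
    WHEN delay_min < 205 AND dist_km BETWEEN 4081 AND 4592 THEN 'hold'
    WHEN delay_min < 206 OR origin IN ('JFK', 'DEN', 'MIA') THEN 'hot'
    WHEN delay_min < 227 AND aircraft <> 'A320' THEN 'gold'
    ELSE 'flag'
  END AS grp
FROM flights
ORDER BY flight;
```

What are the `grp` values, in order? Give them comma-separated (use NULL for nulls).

fail, fail, hot, hot, fail, fail, hot, fail, fail, fail, fail, fail, fail, flag

flight=D10: delay_min < 182 → fail
flight=D20: delay_min < 182 → fail
flight=D29: delay_min < 206 OR origin IN ('JFK', 'DEN', 'MIA') → hot
flight=D31: delay_min < 206 OR origin IN ('JFK', 'DEN', 'MIA') → hot
flight=D33: delay_min < 182 → fail
flight=D34: delay_min < 182 → fail
flight=D38: delay_min < 206 OR origin IN ('JFK', 'DEN', 'MIA') → hot
flight=D49: delay_min < 182 → fail
flight=D50: delay_min < 182 → fail
flight=D52: delay_min < 182 → fail
flight=D63: delay_min < 182 → fail
flight=D77: delay_min < 182 → fail
flight=D81: delay_min < 182 → fail
flight=D87: ELSE → flag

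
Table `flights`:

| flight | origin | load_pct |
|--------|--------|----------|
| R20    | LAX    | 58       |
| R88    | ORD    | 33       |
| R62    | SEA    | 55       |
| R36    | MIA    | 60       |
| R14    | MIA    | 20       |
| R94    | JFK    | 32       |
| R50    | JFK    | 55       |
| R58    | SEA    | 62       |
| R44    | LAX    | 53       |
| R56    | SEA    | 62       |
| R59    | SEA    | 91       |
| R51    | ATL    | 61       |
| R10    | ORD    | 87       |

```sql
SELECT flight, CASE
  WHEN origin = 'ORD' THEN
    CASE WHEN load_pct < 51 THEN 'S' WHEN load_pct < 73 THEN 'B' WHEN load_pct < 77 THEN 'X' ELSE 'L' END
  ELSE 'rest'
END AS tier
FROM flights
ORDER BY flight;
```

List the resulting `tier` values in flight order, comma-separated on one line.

L, rest, rest, rest, rest, rest, rest, rest, rest, rest, rest, S, rest

flight=R10: origin='ORD' → inner[ELSE] → L
flight=R14: origin='MIA' → outer ELSE → rest
flight=R20: origin='LAX' → outer ELSE → rest
flight=R36: origin='MIA' → outer ELSE → rest
flight=R44: origin='LAX' → outer ELSE → rest
flight=R50: origin='JFK' → outer ELSE → rest
flight=R51: origin='ATL' → outer ELSE → rest
flight=R56: origin='SEA' → outer ELSE → rest
flight=R58: origin='SEA' → outer ELSE → rest
flight=R59: origin='SEA' → outer ELSE → rest
flight=R62: origin='SEA' → outer ELSE → rest
flight=R88: origin='ORD' → inner[load_pct < 51] → S
flight=R94: origin='JFK' → outer ELSE → rest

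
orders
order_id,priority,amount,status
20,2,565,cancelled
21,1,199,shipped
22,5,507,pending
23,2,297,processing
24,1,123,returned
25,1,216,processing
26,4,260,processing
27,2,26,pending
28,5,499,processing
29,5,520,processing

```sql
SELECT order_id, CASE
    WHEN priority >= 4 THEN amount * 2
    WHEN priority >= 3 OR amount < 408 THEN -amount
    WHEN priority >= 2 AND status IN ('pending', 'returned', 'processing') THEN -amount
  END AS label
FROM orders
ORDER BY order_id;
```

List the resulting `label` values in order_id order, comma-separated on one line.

NULL, -199, 1014, -297, -123, -216, 520, -26, 998, 1040

order_id=20: (no match → NULL) → NULL
order_id=21: priority >= 3 OR amount < 408 → -199
order_id=22: priority >= 4 → 1014
order_id=23: priority >= 3 OR amount < 408 → -297
order_id=24: priority >= 3 OR amount < 408 → -123
order_id=25: priority >= 3 OR amount < 408 → -216
order_id=26: priority >= 4 → 520
order_id=27: priority >= 3 OR amount < 408 → -26
order_id=28: priority >= 4 → 998
order_id=29: priority >= 4 → 1040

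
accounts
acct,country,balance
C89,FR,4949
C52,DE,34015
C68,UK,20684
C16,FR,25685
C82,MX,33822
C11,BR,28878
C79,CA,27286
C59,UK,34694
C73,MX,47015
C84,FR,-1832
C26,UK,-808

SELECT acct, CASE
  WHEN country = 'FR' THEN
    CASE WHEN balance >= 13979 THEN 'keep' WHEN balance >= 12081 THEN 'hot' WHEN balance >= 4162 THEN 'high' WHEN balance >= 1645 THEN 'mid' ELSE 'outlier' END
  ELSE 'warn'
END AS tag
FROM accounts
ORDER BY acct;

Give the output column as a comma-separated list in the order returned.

warn, keep, warn, warn, warn, warn, warn, warn, warn, outlier, high

acct=C11: country='BR' → outer ELSE → warn
acct=C16: country='FR' → inner[balance >= 13979] → keep
acct=C26: country='UK' → outer ELSE → warn
acct=C52: country='DE' → outer ELSE → warn
acct=C59: country='UK' → outer ELSE → warn
acct=C68: country='UK' → outer ELSE → warn
acct=C73: country='MX' → outer ELSE → warn
acct=C79: country='CA' → outer ELSE → warn
acct=C82: country='MX' → outer ELSE → warn
acct=C84: country='FR' → inner[ELSE] → outlier
acct=C89: country='FR' → inner[balance >= 4162] → high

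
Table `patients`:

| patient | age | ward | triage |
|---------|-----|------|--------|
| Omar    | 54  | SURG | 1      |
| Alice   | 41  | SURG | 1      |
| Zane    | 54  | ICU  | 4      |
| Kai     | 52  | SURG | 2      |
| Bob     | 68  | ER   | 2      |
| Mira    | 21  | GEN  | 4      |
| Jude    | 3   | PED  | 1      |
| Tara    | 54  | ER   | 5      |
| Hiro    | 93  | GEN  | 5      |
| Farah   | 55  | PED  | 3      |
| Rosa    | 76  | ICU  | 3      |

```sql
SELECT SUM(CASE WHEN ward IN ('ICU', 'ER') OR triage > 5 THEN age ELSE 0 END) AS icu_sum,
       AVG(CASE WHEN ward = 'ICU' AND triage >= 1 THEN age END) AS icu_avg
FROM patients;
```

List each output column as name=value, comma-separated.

icu_sum=252, icu_avg=65

[icu_sum: ward IN ('ICU', 'ER') OR triage > 5]
patient=Omar: ✗
patient=Alice: ✗
patient=Zane: ✓ → 54
patient=Kai: ✗
patient=Bob: ✓ → 68
patient=Mira: ✗
patient=Jude: ✗
patient=Tara: ✓ → 54
patient=Hiro: ✗
patient=Farah: ✗
patient=Rosa: ✓ → 76
icu_sum = 54 + 68 + 54 + 76 = 252
—
[icu_avg: ward = 'ICU' AND triage >= 1]
patient=Omar: ✗
patient=Alice: ✗
patient=Zane: ✓ → 54
patient=Kai: ✗
patient=Bob: ✗
patient=Mira: ✗
patient=Jude: ✗
patient=Tara: ✗
patient=Hiro: ✗
patient=Farah: ✗
patient=Rosa: ✓ → 76
icu_avg = (54 + 76) / 2 = 65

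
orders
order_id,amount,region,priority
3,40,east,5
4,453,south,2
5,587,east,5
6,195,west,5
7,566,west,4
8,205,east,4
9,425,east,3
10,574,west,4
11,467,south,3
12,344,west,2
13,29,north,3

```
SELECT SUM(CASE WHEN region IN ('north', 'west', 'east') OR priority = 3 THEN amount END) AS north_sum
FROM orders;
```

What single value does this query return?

order_id=3: ✓ → 40
order_id=4: ✗
order_id=5: ✓ → 587
order_id=6: ✓ → 195
order_id=7: ✓ → 566
order_id=8: ✓ → 205
order_id=9: ✓ → 425
order_id=10: ✓ → 574
order_id=11: ✓ → 467
order_id=12: ✓ → 344
order_id=13: ✓ → 29
north_sum = 40 + 587 + 195 + 566 + 205 + 425 + 574 + 467 + 344 + 29 = 3432

3432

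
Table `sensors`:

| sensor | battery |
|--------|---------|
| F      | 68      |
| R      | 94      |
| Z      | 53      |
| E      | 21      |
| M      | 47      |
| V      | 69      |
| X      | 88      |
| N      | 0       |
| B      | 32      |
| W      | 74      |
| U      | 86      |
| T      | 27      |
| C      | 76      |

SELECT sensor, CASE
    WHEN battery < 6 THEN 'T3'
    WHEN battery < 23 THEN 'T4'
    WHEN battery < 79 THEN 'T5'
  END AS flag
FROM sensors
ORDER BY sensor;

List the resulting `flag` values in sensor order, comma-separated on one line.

sensor=B: battery < 79 → T5
sensor=C: battery < 79 → T5
sensor=E: battery < 23 → T4
sensor=F: battery < 79 → T5
sensor=M: battery < 79 → T5
sensor=N: battery < 6 → T3
sensor=R: (no match → NULL) → NULL
sensor=T: battery < 79 → T5
sensor=U: (no match → NULL) → NULL
sensor=V: battery < 79 → T5
sensor=W: battery < 79 → T5
sensor=X: (no match → NULL) → NULL
sensor=Z: battery < 79 → T5

T5, T5, T4, T5, T5, T3, NULL, T5, NULL, T5, T5, NULL, T5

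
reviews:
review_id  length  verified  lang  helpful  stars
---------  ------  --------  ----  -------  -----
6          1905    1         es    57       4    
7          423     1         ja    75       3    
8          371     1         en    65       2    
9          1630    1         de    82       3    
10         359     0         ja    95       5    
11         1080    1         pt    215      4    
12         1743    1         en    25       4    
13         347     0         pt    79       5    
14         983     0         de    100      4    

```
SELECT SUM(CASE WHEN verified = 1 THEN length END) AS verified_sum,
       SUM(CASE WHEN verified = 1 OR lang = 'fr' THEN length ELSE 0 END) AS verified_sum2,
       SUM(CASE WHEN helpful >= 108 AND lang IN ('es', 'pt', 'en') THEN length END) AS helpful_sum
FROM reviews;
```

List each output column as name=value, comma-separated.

verified_sum=7152, verified_sum2=7152, helpful_sum=1080

[verified_sum: verified = 1]
review_id=6: ✓ → 1905
review_id=7: ✓ → 423
review_id=8: ✓ → 371
review_id=9: ✓ → 1630
review_id=10: ✗
review_id=11: ✓ → 1080
review_id=12: ✓ → 1743
review_id=13: ✗
review_id=14: ✗
verified_sum = 1905 + 423 + 371 + 1630 + 1080 + 1743 = 7152
—
[verified_sum2: verified = 1 OR lang = 'fr']
review_id=6: ✓ → 1905
review_id=7: ✓ → 423
review_id=8: ✓ → 371
review_id=9: ✓ → 1630
review_id=10: ✗
review_id=11: ✓ → 1080
review_id=12: ✓ → 1743
review_id=13: ✗
review_id=14: ✗
verified_sum2 = 1905 + 423 + 371 + 1630 + 1080 + 1743 = 7152
—
[helpful_sum: helpful >= 108 AND lang IN ('es', 'pt', 'en')]
review_id=6: ✗
review_id=7: ✗
review_id=8: ✗
review_id=9: ✗
review_id=10: ✗
review_id=11: ✓ → 1080
review_id=12: ✗
review_id=13: ✗
review_id=14: ✗
helpful_sum = 1080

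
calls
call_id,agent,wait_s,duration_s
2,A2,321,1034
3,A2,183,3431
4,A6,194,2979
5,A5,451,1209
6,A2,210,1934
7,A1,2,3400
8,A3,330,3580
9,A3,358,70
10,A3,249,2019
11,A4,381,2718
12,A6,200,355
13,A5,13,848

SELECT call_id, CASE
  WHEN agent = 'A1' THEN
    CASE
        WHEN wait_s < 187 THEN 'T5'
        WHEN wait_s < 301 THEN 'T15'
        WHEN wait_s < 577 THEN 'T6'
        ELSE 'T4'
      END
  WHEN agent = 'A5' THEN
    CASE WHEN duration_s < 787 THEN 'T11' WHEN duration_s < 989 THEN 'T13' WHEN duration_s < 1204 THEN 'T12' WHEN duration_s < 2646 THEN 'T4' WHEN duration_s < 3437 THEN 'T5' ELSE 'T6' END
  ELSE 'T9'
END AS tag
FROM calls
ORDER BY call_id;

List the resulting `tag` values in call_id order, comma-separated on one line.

call_id=2: agent='A2' → outer ELSE → T9
call_id=3: agent='A2' → outer ELSE → T9
call_id=4: agent='A6' → outer ELSE → T9
call_id=5: agent='A5' → inner[duration_s < 2646] → T4
call_id=6: agent='A2' → outer ELSE → T9
call_id=7: agent='A1' → inner[wait_s < 187] → T5
call_id=8: agent='A3' → outer ELSE → T9
call_id=9: agent='A3' → outer ELSE → T9
call_id=10: agent='A3' → outer ELSE → T9
call_id=11: agent='A4' → outer ELSE → T9
call_id=12: agent='A6' → outer ELSE → T9
call_id=13: agent='A5' → inner[duration_s < 989] → T13

T9, T9, T9, T4, T9, T5, T9, T9, T9, T9, T9, T13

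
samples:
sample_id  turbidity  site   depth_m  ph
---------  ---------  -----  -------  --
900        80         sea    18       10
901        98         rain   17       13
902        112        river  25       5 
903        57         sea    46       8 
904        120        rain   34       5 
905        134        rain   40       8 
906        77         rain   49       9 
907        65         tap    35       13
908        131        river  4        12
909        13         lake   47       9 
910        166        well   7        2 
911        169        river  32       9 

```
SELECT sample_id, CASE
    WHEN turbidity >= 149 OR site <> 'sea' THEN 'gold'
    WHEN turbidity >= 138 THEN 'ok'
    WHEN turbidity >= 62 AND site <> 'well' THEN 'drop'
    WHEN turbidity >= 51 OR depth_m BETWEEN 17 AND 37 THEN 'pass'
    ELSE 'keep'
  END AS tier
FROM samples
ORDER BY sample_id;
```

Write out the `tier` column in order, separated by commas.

drop, gold, gold, pass, gold, gold, gold, gold, gold, gold, gold, gold

sample_id=900: turbidity >= 62 AND site <> 'well' → drop
sample_id=901: turbidity >= 149 OR site <> 'sea' → gold
sample_id=902: turbidity >= 149 OR site <> 'sea' → gold
sample_id=903: turbidity >= 51 OR depth_m BETWEEN 17 AND 37 → pass
sample_id=904: turbidity >= 149 OR site <> 'sea' → gold
sample_id=905: turbidity >= 149 OR site <> 'sea' → gold
sample_id=906: turbidity >= 149 OR site <> 'sea' → gold
sample_id=907: turbidity >= 149 OR site <> 'sea' → gold
sample_id=908: turbidity >= 149 OR site <> 'sea' → gold
sample_id=909: turbidity >= 149 OR site <> 'sea' → gold
sample_id=910: turbidity >= 149 OR site <> 'sea' → gold
sample_id=911: turbidity >= 149 OR site <> 'sea' → gold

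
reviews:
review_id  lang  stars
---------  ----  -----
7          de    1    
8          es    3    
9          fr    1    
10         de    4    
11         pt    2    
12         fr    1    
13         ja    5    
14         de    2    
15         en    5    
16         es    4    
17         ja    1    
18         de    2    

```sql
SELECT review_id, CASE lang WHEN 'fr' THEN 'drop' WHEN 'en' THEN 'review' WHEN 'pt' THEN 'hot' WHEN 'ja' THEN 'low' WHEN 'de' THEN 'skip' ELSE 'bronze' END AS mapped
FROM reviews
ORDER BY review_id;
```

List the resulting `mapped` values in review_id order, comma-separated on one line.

review_id=7: lang='de' → skip
review_id=8: ELSE → bronze
review_id=9: lang='fr' → drop
review_id=10: lang='de' → skip
review_id=11: lang='pt' → hot
review_id=12: lang='fr' → drop
review_id=13: lang='ja' → low
review_id=14: lang='de' → skip
review_id=15: lang='en' → review
review_id=16: ELSE → bronze
review_id=17: lang='ja' → low
review_id=18: lang='de' → skip

skip, bronze, drop, skip, hot, drop, low, skip, review, bronze, low, skip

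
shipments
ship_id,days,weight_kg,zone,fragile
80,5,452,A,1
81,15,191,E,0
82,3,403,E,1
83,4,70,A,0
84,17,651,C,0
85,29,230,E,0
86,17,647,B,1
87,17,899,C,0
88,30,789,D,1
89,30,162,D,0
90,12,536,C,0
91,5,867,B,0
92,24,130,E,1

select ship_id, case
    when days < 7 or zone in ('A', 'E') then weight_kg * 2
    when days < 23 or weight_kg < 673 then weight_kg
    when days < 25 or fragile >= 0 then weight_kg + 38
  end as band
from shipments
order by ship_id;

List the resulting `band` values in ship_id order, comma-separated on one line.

904, 382, 806, 140, 651, 460, 647, 899, 827, 162, 536, 1734, 260

ship_id=80: days < 7 or zone in ('A', 'E') → 904
ship_id=81: days < 7 or zone in ('A', 'E') → 382
ship_id=82: days < 7 or zone in ('A', 'E') → 806
ship_id=83: days < 7 or zone in ('A', 'E') → 140
ship_id=84: days < 23 or weight_kg < 673 → 651
ship_id=85: days < 7 or zone in ('A', 'E') → 460
ship_id=86: days < 23 or weight_kg < 673 → 647
ship_id=87: days < 23 or weight_kg < 673 → 899
ship_id=88: days < 25 or fragile >= 0 → 827
ship_id=89: days < 23 or weight_kg < 673 → 162
ship_id=90: days < 23 or weight_kg < 673 → 536
ship_id=91: days < 7 or zone in ('A', 'E') → 1734
ship_id=92: days < 7 or zone in ('A', 'E') → 260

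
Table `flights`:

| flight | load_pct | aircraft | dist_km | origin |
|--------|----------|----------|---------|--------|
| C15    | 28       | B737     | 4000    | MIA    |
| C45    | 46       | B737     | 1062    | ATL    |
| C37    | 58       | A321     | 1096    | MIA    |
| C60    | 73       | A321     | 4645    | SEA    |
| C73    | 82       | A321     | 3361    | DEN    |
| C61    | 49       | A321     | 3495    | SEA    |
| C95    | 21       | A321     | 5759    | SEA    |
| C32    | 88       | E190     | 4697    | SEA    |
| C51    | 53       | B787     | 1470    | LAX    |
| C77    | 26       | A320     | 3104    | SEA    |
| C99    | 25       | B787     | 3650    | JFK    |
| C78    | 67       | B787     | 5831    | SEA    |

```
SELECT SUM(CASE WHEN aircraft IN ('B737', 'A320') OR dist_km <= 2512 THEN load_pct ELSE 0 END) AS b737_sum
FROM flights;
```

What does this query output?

flight=C15: ✓ → 28
flight=C45: ✓ → 46
flight=C37: ✓ → 58
flight=C60: ✗
flight=C73: ✗
flight=C61: ✗
flight=C95: ✗
flight=C32: ✗
flight=C51: ✓ → 53
flight=C77: ✓ → 26
flight=C99: ✗
flight=C78: ✗
b737_sum = 28 + 46 + 58 + 53 + 26 = 211

211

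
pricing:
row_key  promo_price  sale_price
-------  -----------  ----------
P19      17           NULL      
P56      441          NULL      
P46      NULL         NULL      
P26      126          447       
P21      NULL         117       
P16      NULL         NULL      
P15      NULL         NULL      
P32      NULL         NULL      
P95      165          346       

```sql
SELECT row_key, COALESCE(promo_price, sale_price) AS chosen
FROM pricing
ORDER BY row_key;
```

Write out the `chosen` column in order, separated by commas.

row_key=P15: promo_price=NULL, sale_price=NULL (all NULL) → NULL
row_key=P16: promo_price=NULL, sale_price=NULL (all NULL) → NULL
row_key=P19: promo_price=17 → 17
row_key=P21: promo_price=NULL, sale_price=117 → 117
row_key=P26: promo_price=126 → 126
row_key=P32: promo_price=NULL, sale_price=NULL (all NULL) → NULL
row_key=P46: promo_price=NULL, sale_price=NULL (all NULL) → NULL
row_key=P56: promo_price=441 → 441
row_key=P95: promo_price=165 → 165

NULL, NULL, 17, 117, 126, NULL, NULL, 441, 165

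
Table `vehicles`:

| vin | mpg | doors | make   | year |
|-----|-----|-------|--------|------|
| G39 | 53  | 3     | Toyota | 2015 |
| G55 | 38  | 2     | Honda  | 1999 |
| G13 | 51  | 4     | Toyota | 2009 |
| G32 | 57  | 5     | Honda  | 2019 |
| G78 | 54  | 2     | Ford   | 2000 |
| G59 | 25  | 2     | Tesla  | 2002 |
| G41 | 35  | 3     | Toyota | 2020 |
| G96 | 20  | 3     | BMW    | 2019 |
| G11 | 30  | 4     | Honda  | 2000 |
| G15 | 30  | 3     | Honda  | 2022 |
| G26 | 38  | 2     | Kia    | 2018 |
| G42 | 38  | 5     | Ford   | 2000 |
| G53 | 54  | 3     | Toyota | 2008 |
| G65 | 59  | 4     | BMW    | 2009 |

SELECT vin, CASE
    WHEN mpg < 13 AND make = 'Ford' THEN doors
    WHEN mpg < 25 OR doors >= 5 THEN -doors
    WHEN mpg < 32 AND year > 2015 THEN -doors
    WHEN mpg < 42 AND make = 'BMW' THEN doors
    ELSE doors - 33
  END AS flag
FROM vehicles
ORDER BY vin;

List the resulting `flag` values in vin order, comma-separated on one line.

-29, -29, -3, -31, -5, -30, -30, -5, -30, -31, -31, -29, -31, -3

vin=G11: ELSE → -29
vin=G13: ELSE → -29
vin=G15: mpg < 32 AND year > 2015 → -3
vin=G26: ELSE → -31
vin=G32: mpg < 25 OR doors >= 5 → -5
vin=G39: ELSE → -30
vin=G41: ELSE → -30
vin=G42: mpg < 25 OR doors >= 5 → -5
vin=G53: ELSE → -30
vin=G55: ELSE → -31
vin=G59: ELSE → -31
vin=G65: ELSE → -29
vin=G78: ELSE → -31
vin=G96: mpg < 25 OR doors >= 5 → -3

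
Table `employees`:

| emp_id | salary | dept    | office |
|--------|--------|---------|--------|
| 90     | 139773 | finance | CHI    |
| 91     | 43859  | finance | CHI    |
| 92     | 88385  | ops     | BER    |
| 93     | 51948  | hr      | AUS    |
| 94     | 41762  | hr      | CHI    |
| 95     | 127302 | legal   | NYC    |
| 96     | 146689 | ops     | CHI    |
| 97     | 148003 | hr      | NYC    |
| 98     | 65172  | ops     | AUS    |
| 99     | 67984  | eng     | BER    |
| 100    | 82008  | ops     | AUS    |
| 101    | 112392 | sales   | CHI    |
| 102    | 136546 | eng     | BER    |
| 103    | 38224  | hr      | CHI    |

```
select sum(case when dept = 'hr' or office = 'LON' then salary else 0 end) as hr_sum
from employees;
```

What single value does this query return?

emp_id=90: ✗
emp_id=91: ✗
emp_id=92: ✗
emp_id=93: ✓ → 51948
emp_id=94: ✓ → 41762
emp_id=95: ✗
emp_id=96: ✗
emp_id=97: ✓ → 148003
emp_id=98: ✗
emp_id=99: ✗
emp_id=100: ✗
emp_id=101: ✗
emp_id=102: ✗
emp_id=103: ✓ → 38224
hr_sum = 51948 + 41762 + 148003 + 38224 = 279937

279937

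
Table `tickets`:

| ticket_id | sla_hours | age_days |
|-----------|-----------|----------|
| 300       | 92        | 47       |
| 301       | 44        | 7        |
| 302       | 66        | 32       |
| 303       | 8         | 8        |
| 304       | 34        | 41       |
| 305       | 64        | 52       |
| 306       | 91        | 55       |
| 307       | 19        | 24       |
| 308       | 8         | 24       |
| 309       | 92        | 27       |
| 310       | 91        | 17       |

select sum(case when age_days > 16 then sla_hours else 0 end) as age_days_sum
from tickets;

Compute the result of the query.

557

ticket_id=300: ✓ → 92
ticket_id=301: ✗
ticket_id=302: ✓ → 66
ticket_id=303: ✗
ticket_id=304: ✓ → 34
ticket_id=305: ✓ → 64
ticket_id=306: ✓ → 91
ticket_id=307: ✓ → 19
ticket_id=308: ✓ → 8
ticket_id=309: ✓ → 92
ticket_id=310: ✓ → 91
age_days_sum = 92 + 66 + 34 + 64 + 91 + 19 + 8 + 92 + 91 = 557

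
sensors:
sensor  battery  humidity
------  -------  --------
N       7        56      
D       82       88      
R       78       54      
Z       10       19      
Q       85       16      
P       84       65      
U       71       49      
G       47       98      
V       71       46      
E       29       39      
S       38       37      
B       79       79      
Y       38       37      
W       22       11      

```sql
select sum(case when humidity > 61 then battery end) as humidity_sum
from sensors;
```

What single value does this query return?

sensor=N: ✗
sensor=D: ✓ → 82
sensor=R: ✗
sensor=Z: ✗
sensor=Q: ✗
sensor=P: ✓ → 84
sensor=U: ✗
sensor=G: ✓ → 47
sensor=V: ✗
sensor=E: ✗
sensor=S: ✗
sensor=B: ✓ → 79
sensor=Y: ✗
sensor=W: ✗
humidity_sum = 82 + 84 + 47 + 79 = 292

292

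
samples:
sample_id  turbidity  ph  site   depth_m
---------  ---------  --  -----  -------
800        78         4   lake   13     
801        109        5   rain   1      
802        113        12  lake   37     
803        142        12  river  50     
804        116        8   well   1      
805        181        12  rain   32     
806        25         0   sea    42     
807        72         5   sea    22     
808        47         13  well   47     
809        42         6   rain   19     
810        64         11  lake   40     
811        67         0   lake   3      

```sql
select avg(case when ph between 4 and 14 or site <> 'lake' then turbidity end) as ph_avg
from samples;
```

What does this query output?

89.9090909091

sample_id=800: ✓ → 78
sample_id=801: ✓ → 109
sample_id=802: ✓ → 113
sample_id=803: ✓ → 142
sample_id=804: ✓ → 116
sample_id=805: ✓ → 181
sample_id=806: ✓ → 25
sample_id=807: ✓ → 72
sample_id=808: ✓ → 47
sample_id=809: ✓ → 42
sample_id=810: ✓ → 64
sample_id=811: ✗
ph_avg = (78 + 109 + 113 + 142 + 116 + 181 + 25 + 72 + 47 + 42 + 64) / 11 = 89.9090909091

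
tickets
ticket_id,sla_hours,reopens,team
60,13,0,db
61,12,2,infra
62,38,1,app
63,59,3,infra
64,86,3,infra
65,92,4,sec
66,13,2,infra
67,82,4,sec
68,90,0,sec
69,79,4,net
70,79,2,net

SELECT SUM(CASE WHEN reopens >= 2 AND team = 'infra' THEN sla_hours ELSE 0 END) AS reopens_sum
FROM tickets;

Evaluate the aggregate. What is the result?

170

ticket_id=60: ✗
ticket_id=61: ✓ → 12
ticket_id=62: ✗
ticket_id=63: ✓ → 59
ticket_id=64: ✓ → 86
ticket_id=65: ✗
ticket_id=66: ✓ → 13
ticket_id=67: ✗
ticket_id=68: ✗
ticket_id=69: ✗
ticket_id=70: ✗
reopens_sum = 12 + 59 + 86 + 13 = 170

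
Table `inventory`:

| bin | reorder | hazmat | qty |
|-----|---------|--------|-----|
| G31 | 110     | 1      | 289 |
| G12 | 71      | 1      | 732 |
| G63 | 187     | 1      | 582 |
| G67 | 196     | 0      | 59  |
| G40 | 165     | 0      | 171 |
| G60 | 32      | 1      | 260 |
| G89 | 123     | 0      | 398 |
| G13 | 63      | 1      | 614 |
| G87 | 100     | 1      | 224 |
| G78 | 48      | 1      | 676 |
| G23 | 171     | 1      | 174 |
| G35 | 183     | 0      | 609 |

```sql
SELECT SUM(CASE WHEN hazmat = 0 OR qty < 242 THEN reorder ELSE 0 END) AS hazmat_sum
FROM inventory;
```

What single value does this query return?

938

bin=G31: ✗
bin=G12: ✗
bin=G63: ✗
bin=G67: ✓ → 196
bin=G40: ✓ → 165
bin=G60: ✗
bin=G89: ✓ → 123
bin=G13: ✗
bin=G87: ✓ → 100
bin=G78: ✗
bin=G23: ✓ → 171
bin=G35: ✓ → 183
hazmat_sum = 196 + 165 + 123 + 100 + 171 + 183 = 938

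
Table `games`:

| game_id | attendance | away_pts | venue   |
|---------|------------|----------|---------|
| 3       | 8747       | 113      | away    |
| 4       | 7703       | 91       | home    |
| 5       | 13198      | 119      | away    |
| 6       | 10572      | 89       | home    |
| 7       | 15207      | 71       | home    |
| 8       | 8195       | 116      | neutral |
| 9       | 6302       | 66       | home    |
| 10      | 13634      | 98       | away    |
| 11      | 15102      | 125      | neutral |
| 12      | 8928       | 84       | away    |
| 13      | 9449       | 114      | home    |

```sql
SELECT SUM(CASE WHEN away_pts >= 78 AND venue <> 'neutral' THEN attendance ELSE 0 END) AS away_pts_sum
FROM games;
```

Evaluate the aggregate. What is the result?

72231

game_id=3: ✓ → 8747
game_id=4: ✓ → 7703
game_id=5: ✓ → 13198
game_id=6: ✓ → 10572
game_id=7: ✗
game_id=8: ✗
game_id=9: ✗
game_id=10: ✓ → 13634
game_id=11: ✗
game_id=12: ✓ → 8928
game_id=13: ✓ → 9449
away_pts_sum = 8747 + 7703 + 13198 + 10572 + 13634 + 8928 + 9449 = 72231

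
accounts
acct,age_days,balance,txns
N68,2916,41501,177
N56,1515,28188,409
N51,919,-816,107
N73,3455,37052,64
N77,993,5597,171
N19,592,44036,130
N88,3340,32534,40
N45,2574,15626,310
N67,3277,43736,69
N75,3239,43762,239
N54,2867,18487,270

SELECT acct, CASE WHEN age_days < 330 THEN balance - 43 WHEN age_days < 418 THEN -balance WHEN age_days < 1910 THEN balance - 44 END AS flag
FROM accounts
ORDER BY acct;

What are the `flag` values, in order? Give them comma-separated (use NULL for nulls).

acct=N19: age_days < 1910 → 43992
acct=N45: (no match → NULL) → NULL
acct=N51: age_days < 1910 → -860
acct=N54: (no match → NULL) → NULL
acct=N56: age_days < 1910 → 28144
acct=N67: (no match → NULL) → NULL
acct=N68: (no match → NULL) → NULL
acct=N73: (no match → NULL) → NULL
acct=N75: (no match → NULL) → NULL
acct=N77: age_days < 1910 → 5553
acct=N88: (no match → NULL) → NULL

43992, NULL, -860, NULL, 28144, NULL, NULL, NULL, NULL, 5553, NULL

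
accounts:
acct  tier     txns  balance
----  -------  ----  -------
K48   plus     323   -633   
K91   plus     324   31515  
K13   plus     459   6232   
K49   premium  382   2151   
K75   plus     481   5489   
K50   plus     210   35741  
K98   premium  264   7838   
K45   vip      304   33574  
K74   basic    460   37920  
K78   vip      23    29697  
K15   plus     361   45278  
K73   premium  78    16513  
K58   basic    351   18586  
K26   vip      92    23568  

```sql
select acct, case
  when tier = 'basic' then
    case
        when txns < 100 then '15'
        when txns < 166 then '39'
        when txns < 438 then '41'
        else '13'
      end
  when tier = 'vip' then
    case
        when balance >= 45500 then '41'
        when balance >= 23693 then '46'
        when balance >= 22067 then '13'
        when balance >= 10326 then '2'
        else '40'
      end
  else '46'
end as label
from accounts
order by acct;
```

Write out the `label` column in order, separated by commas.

acct=K13: tier='plus' → outer ELSE → 46
acct=K15: tier='plus' → outer ELSE → 46
acct=K26: tier='vip' → inner[balance >= 22067] → 13
acct=K45: tier='vip' → inner[balance >= 23693] → 46
acct=K48: tier='plus' → outer ELSE → 46
acct=K49: tier='premium' → outer ELSE → 46
acct=K50: tier='plus' → outer ELSE → 46
acct=K58: tier='basic' → inner[txns < 438] → 41
acct=K73: tier='premium' → outer ELSE → 46
acct=K74: tier='basic' → inner[ELSE] → 13
acct=K75: tier='plus' → outer ELSE → 46
acct=K78: tier='vip' → inner[balance >= 23693] → 46
acct=K91: tier='plus' → outer ELSE → 46
acct=K98: tier='premium' → outer ELSE → 46

46, 46, 13, 46, 46, 46, 46, 41, 46, 13, 46, 46, 46, 46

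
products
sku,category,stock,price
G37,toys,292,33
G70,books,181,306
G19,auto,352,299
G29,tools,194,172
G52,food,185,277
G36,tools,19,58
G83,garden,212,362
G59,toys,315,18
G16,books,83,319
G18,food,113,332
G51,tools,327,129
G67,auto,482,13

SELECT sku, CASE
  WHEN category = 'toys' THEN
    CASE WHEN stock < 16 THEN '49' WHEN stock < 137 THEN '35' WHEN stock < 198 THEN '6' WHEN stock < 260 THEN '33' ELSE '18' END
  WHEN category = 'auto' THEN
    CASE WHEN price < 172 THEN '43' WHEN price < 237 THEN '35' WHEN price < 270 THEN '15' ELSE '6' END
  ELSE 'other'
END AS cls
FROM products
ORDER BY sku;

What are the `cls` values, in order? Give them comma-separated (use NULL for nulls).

sku=G16: category='books' → outer ELSE → other
sku=G18: category='food' → outer ELSE → other
sku=G19: category='auto' → inner[ELSE] → 6
sku=G29: category='tools' → outer ELSE → other
sku=G36: category='tools' → outer ELSE → other
sku=G37: category='toys' → inner[ELSE] → 18
sku=G51: category='tools' → outer ELSE → other
sku=G52: category='food' → outer ELSE → other
sku=G59: category='toys' → inner[ELSE] → 18
sku=G67: category='auto' → inner[price < 172] → 43
sku=G70: category='books' → outer ELSE → other
sku=G83: category='garden' → outer ELSE → other

other, other, 6, other, other, 18, other, other, 18, 43, other, other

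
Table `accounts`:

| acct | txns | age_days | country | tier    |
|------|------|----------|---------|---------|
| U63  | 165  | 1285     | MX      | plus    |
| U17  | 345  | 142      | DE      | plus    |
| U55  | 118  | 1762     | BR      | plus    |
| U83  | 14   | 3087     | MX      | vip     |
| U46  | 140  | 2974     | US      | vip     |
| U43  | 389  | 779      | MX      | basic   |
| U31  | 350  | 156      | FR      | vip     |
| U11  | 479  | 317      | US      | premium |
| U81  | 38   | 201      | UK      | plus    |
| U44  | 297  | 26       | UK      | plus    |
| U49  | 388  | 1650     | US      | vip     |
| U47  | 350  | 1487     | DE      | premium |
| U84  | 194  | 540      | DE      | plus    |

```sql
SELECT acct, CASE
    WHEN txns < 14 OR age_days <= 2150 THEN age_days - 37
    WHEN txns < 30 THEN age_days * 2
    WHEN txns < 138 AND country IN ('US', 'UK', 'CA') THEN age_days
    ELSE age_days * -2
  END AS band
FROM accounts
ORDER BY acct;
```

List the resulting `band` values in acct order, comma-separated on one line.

280, 105, 119, 742, -11, -5948, 1450, 1613, 1725, 1248, 164, 6174, 503

acct=U11: txns < 14 OR age_days <= 2150 → 280
acct=U17: txns < 14 OR age_days <= 2150 → 105
acct=U31: txns < 14 OR age_days <= 2150 → 119
acct=U43: txns < 14 OR age_days <= 2150 → 742
acct=U44: txns < 14 OR age_days <= 2150 → -11
acct=U46: ELSE → -5948
acct=U47: txns < 14 OR age_days <= 2150 → 1450
acct=U49: txns < 14 OR age_days <= 2150 → 1613
acct=U55: txns < 14 OR age_days <= 2150 → 1725
acct=U63: txns < 14 OR age_days <= 2150 → 1248
acct=U81: txns < 14 OR age_days <= 2150 → 164
acct=U83: txns < 30 → 6174
acct=U84: txns < 14 OR age_days <= 2150 → 503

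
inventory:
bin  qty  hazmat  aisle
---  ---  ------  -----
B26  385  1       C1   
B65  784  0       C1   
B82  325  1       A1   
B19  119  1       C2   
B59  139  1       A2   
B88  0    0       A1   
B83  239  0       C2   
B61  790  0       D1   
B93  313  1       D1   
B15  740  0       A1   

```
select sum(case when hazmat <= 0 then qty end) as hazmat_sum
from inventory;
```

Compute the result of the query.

bin=B26: ✗
bin=B65: ✓ → 784
bin=B82: ✗
bin=B19: ✗
bin=B59: ✗
bin=B88: ✓ → 0
bin=B83: ✓ → 239
bin=B61: ✓ → 790
bin=B93: ✗
bin=B15: ✓ → 740
hazmat_sum = 784 + 239 + 790 + 740 = 2553

2553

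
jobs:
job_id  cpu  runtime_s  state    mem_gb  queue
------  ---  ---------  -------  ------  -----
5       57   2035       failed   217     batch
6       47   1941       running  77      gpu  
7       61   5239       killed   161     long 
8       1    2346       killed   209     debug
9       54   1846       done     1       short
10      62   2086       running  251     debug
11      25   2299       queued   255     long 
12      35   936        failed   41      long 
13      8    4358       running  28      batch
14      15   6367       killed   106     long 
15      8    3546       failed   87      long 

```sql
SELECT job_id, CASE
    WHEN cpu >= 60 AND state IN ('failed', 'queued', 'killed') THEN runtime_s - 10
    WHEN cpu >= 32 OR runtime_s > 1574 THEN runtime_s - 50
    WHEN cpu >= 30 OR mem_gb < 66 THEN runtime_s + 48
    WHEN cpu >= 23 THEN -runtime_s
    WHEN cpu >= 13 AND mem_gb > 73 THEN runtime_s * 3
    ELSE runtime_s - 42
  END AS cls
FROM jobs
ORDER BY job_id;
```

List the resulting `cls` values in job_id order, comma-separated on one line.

1985, 1891, 5229, 2296, 1796, 2036, 2249, 886, 4308, 6317, 3496

job_id=5: cpu >= 32 OR runtime_s > 1574 → 1985
job_id=6: cpu >= 32 OR runtime_s > 1574 → 1891
job_id=7: cpu >= 60 AND state IN ('failed', 'queued', 'killed') → 5229
job_id=8: cpu >= 32 OR runtime_s > 1574 → 2296
job_id=9: cpu >= 32 OR runtime_s > 1574 → 1796
job_id=10: cpu >= 32 OR runtime_s > 1574 → 2036
job_id=11: cpu >= 32 OR runtime_s > 1574 → 2249
job_id=12: cpu >= 32 OR runtime_s > 1574 → 886
job_id=13: cpu >= 32 OR runtime_s > 1574 → 4308
job_id=14: cpu >= 32 OR runtime_s > 1574 → 6317
job_id=15: cpu >= 32 OR runtime_s > 1574 → 3496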